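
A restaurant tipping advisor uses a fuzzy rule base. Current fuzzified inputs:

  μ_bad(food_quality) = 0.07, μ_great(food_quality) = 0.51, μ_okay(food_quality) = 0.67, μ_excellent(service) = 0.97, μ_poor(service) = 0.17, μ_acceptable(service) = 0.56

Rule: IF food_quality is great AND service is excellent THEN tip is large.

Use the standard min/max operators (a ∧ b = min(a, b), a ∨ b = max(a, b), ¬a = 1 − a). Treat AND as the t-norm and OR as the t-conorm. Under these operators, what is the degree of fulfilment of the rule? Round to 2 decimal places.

firing strength: great=0.51, excellent=0.97; AND[min(a, b)] → w = 0.51

0.51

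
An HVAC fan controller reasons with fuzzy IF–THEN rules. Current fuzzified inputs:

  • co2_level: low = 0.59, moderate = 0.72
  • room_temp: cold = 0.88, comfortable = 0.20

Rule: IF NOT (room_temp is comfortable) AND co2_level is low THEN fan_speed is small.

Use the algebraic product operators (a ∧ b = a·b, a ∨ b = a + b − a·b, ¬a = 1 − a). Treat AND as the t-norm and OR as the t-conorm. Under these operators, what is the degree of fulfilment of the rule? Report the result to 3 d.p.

firing strength: ¬comfortable=1−0.20=0.80, low=0.59; AND[a·b] → w = 0.4720

0.472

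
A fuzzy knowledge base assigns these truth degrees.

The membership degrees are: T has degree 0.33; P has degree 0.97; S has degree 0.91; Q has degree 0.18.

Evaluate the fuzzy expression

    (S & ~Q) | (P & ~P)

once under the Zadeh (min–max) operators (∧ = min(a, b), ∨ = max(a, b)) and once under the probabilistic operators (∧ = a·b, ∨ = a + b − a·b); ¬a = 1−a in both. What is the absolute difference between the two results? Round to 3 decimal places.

0.066

Under Zadeh (min–max):
  ~Q = 1 − 0.18 = 0.82
  S & ~Q = min(a, b) on (0.91, 0.82) = 0.82
  ~P = 1 − 0.97 = 0.03
  P & ~P = min(a, b) on (0.97, 0.03) = 0.03
  (S & ~Q) | (P & ~P) = max(a, b) on (0.82, 0.03) = 0.82
  → value = 0.8200
Under probabilistic:
  ~Q = 1 − 0.1800 = 0.8200
  S & ~Q = a·b on (0.9100, 0.8200) = 0.7462
  ~P = 1 − 0.9700 = 0.0300
  P & ~P = a·b on (0.9700, 0.0300) = 0.0291
  (S & ~Q) | (P & ~P) = a + b − a·b on (0.7462, 0.0291) = 0.7536
  → value = 0.7536
|0.8200 − 0.7536| = 0.066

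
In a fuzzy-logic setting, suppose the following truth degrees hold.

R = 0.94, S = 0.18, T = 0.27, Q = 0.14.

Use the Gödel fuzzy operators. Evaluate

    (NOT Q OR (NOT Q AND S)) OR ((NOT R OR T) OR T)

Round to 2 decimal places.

NOT Q = 1 − 0.14 = 0.86
NOT Q = 1 − 0.14 = 0.86
NOT Q AND S = min(a, b) on (0.86, 0.18) = 0.18
NOT Q OR (NOT Q AND S) = max(a, b) on (0.86, 0.18) = 0.86
NOT R = 1 − 0.94 = 0.06
NOT R OR T = max(a, b) on (0.06, 0.27) = 0.27
(NOT R OR T) OR T = max(a, b) on (0.27, 0.27) = 0.27
(NOT Q OR (NOT Q AND S)) OR ((NOT R OR T) OR T) = max(a, b) on (0.86, 0.27) = 0.86

0.86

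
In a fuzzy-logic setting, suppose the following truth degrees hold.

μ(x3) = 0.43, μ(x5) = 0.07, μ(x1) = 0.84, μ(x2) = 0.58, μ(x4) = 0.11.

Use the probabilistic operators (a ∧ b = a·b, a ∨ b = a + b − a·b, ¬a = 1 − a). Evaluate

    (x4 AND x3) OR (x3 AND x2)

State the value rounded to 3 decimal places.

x4 AND x3 = a·b on (0.1100, 0.4300) = 0.0473
x3 AND x2 = a·b on (0.4300, 0.5800) = 0.2494
(x4 AND x3) OR (x3 AND x2) = a + b − a·b on (0.0473, 0.2494) = 0.2849

0.285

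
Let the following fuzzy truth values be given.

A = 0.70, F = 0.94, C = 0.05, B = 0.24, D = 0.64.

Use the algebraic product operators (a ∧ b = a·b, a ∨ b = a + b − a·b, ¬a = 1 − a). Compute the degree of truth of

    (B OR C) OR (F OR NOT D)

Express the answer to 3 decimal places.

0.972

B OR C = a + b − a·b on (0.2400, 0.0500) = 0.2780
NOT D = 1 − 0.6400 = 0.3600
F OR NOT D = a + b − a·b on (0.9400, 0.3600) = 0.9616
(B OR C) OR (F OR NOT D) = a + b − a·b on (0.2780, 0.9616) = 0.9723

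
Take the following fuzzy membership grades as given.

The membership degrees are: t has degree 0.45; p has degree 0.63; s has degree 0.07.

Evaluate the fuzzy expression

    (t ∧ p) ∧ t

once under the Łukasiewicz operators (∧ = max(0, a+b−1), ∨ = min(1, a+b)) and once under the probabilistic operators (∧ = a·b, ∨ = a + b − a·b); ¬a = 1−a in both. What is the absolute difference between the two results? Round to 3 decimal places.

0.128

Under Łukasiewicz:
  t ∧ p = max(0, a+b−1) on (0.45, 0.63) = 0.08
  (t ∧ p) ∧ t = max(0, a+b−1) on (0.08, 0.45) = 0.00
  → value = 0.0000
Under probabilistic:
  t ∧ p = a·b on (0.4500, 0.6300) = 0.2835
  (t ∧ p) ∧ t = a·b on (0.2835, 0.4500) = 0.1276
  → value = 0.1276
|0.0000 − 0.1276| = 0.128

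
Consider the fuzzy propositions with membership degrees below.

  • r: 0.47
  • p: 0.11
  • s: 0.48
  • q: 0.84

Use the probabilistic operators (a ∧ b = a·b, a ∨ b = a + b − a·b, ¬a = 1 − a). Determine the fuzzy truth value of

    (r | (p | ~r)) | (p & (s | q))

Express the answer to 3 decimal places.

0.801

~r = 1 − 0.4700 = 0.5300
p | ~r = a + b − a·b on (0.1100, 0.5300) = 0.5817
r | (p | ~r) = a + b − a·b on (0.4700, 0.5817) = 0.7783
s | q = a + b − a·b on (0.4800, 0.8400) = 0.9168
p & (s | q) = a·b on (0.1100, 0.9168) = 0.1008
(r | (p | ~r)) | (p & (s | q)) = a + b − a·b on (0.7783, 0.1008) = 0.8007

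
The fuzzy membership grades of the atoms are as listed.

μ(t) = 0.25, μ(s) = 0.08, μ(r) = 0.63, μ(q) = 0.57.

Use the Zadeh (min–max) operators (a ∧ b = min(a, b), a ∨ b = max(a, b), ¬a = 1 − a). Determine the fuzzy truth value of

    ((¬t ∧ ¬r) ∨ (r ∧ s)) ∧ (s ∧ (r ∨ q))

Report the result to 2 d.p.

¬t = 1 − 0.25 = 0.75
¬r = 1 − 0.63 = 0.37
¬t ∧ ¬r = min(a, b) on (0.75, 0.37) = 0.37
r ∧ s = min(a, b) on (0.63, 0.08) = 0.08
(¬t ∧ ¬r) ∨ (r ∧ s) = max(a, b) on (0.37, 0.08) = 0.37
r ∨ q = max(a, b) on (0.63, 0.57) = 0.63
s ∧ (r ∨ q) = min(a, b) on (0.08, 0.63) = 0.08
((¬t ∧ ¬r) ∨ (r ∧ s)) ∧ (s ∧ (r ∨ q)) = min(a, b) on (0.37, 0.08) = 0.08

0.08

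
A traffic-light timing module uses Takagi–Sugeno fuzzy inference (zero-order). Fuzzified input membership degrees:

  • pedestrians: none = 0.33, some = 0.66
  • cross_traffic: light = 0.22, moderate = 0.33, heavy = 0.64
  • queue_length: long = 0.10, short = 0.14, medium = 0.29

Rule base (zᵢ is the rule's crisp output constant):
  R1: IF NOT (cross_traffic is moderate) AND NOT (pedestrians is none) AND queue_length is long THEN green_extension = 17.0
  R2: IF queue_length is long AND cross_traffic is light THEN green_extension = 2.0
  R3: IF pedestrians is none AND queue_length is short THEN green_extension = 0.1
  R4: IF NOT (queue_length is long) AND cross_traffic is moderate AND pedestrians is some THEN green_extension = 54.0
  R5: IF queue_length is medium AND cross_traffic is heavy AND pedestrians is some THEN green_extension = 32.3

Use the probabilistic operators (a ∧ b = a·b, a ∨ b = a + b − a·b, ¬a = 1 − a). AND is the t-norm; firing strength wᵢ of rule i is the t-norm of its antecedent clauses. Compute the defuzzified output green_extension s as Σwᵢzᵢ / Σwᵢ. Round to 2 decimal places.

R1 (z=17.0): ¬moderate=1−0.33=0.67, ¬none=1−0.33=0.67, long=0.10; AND[a·b] → w = 0.0449
R2 (z=2.0): long=0.10, light=0.22; AND[a·b] → w = 0.0220
R3 (z=0.1): none=0.33, short=0.14; AND[a·b] → w = 0.0462
R4 (z=54.0): ¬long=1−0.10=0.90, moderate=0.33, some=0.66; AND[a·b] → w = 0.1960
R5 (z=32.3): medium=0.29, heavy=0.64, some=0.66; AND[a·b] → w = 0.1225
Weighted average = (0.0449·17.0 + 0.0220·2.0 + 0.0462·0.1 + 0.1960·54.0 + 0.1225·32.3) / (0.0449 + 0.0220 + 0.0462 + 0.1960 + 0.1225)
  = 15.3535 / 0.4316 = 35.57

35.57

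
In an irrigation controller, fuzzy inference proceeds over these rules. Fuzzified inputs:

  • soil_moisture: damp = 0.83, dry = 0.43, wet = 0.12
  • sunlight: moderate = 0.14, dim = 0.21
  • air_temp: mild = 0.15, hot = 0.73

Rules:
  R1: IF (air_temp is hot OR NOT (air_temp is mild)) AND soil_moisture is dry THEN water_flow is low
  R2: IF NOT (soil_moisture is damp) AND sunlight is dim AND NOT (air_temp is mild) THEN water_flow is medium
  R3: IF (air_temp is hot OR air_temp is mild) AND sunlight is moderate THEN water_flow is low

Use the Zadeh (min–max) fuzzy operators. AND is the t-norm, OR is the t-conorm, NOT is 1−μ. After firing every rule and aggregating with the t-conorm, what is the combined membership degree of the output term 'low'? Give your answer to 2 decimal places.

0.43

R1: (hot=0.73 OR ¬mild=1−0.15=0.85) = 0.85; AND[min(a, b)] with dry=0.43 → w = 0.43
R2: ¬damp=1−0.83=0.17, dim=0.21, ¬mild=1−0.15=0.85; AND[min(a, b)] → w = 0.17
R3: (hot=0.73 OR mild=0.15) = 0.73; AND[min(a, b)] with moderate=0.14 → w = 0.14
Rules with consequent 'low': {R1, R3} → strengths 0.43, 0.14
Aggregate via t-conorm [max(a, b)]: 0.43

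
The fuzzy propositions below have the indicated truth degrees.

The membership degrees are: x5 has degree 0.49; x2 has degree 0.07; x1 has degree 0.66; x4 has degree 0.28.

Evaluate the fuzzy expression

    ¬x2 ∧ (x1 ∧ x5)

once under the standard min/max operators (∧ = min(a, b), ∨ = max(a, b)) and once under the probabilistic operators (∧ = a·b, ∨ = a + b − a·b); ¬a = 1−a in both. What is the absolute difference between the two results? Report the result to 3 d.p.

0.189

Under standard min/max:
  ¬x2 = 1 − 0.07 = 0.93
  x1 ∧ x5 = min(a, b) on (0.66, 0.49) = 0.49
  ¬x2 ∧ (x1 ∧ x5) = min(a, b) on (0.93, 0.49) = 0.49
  → value = 0.4900
Under probabilistic:
  ¬x2 = 1 − 0.0700 = 0.9300
  x1 ∧ x5 = a·b on (0.6600, 0.4900) = 0.3234
  ¬x2 ∧ (x1 ∧ x5) = a·b on (0.9300, 0.3234) = 0.3008
  → value = 0.3008
|0.4900 − 0.3008| = 0.189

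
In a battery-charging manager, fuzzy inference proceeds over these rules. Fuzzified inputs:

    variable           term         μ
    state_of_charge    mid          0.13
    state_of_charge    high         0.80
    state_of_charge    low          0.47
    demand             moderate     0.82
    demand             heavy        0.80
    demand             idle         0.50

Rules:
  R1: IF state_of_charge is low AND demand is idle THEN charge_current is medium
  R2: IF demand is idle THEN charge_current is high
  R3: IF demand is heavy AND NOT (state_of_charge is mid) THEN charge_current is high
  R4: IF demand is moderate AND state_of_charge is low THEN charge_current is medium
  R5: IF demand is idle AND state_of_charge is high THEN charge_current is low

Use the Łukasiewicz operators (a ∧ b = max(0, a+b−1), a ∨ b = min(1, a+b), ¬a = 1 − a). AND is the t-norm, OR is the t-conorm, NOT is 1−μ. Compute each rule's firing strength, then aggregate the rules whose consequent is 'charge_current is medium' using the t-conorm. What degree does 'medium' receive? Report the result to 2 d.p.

R1: low=0.47, idle=0.50; AND[max(0, a+b−1)] → w = 0.00
R2: idle=0.50 → w = 0.50
R3: heavy=0.80, ¬mid=1−0.13=0.87; AND[max(0, a+b−1)] → w = 0.67
R4: moderate=0.82, low=0.47; AND[max(0, a+b−1)] → w = 0.29
R5: idle=0.50, high=0.80; AND[max(0, a+b−1)] → w = 0.30
Rules with consequent 'medium': {R1, R4} → strengths 0.00, 0.29
Aggregate via t-conorm [min(1, a+b)]: 0.29

0.29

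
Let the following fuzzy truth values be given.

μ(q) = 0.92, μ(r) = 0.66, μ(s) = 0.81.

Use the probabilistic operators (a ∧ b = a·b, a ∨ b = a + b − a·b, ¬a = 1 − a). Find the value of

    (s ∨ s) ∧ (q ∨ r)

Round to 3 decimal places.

0.938

s ∨ s = a + b − a·b on (0.8100, 0.8100) = 0.9639
q ∨ r = a + b − a·b on (0.9200, 0.6600) = 0.9728
(s ∨ s) ∧ (q ∨ r) = a·b on (0.9639, 0.9728) = 0.9377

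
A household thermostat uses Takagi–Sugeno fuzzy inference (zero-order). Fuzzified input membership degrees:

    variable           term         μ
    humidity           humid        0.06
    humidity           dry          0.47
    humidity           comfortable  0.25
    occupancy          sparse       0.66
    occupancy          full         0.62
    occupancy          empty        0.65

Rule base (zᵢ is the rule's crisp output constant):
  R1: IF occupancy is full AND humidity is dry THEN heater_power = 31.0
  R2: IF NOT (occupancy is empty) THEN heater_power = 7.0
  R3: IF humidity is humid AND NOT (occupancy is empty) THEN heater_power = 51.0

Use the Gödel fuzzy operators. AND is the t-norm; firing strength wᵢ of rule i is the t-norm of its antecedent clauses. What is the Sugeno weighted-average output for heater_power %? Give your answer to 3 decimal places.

22.818

R1 (z=31.0): full=0.62, dry=0.47; AND[min(a, b)] → w = 0.47
R2 (z=7.0): ¬empty=1−0.65=0.35 → w = 0.35
R3 (z=51.0): humid=0.06, ¬empty=1−0.65=0.35; AND[min(a, b)] → w = 0.06
Weighted average = (0.47·31.0 + 0.35·7.0 + 0.06·51.0) / (0.47 + 0.35 + 0.06)
  = 20.0800 / 0.8800 = 22.818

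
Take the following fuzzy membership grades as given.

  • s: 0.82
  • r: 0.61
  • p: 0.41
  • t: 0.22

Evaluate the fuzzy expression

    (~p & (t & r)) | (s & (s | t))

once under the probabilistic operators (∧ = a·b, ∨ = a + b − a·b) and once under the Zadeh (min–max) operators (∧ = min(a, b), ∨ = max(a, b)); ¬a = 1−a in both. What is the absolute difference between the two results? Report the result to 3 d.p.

Under probabilistic:
  ~p = 1 − 0.4100 = 0.5900
  t & r = a·b on (0.2200, 0.6100) = 0.1342
  ~p & (t & r) = a·b on (0.5900, 0.1342) = 0.0792
  s | t = a + b − a·b on (0.8200, 0.2200) = 0.8596
  s & (s | t) = a·b on (0.8200, 0.8596) = 0.7049
  (~p & (t & r)) | (s & (s | t)) = a + b − a·b on (0.0792, 0.7049) = 0.7282
  → value = 0.7282
Under Zadeh (min–max):
  ~p = 1 − 0.41 = 0.59
  t & r = min(a, b) on (0.22, 0.61) = 0.22
  ~p & (t & r) = min(a, b) on (0.59, 0.22) = 0.22
  s | t = max(a, b) on (0.82, 0.22) = 0.82
  s & (s | t) = min(a, b) on (0.82, 0.82) = 0.82
  (~p & (t & r)) | (s & (s | t)) = max(a, b) on (0.22, 0.82) = 0.82
  → value = 0.8200
|0.7282 − 0.8200| = 0.092

0.092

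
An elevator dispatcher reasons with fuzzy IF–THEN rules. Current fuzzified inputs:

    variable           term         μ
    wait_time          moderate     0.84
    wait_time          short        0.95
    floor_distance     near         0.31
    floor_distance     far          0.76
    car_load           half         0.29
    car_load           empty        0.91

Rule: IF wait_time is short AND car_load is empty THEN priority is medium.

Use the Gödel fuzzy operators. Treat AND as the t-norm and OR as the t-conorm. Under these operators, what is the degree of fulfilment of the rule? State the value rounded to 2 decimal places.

0.91

firing strength: short=0.95, empty=0.91; AND[min(a, b)] → w = 0.91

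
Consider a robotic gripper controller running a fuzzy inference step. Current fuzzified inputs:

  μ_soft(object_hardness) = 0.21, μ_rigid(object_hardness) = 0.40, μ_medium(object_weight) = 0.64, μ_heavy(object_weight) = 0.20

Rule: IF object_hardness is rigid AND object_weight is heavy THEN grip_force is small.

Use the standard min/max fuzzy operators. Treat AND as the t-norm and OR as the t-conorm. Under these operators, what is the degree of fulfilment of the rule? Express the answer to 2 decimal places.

firing strength: rigid=0.40, heavy=0.20; AND[min(a, b)] → w = 0.20

0.20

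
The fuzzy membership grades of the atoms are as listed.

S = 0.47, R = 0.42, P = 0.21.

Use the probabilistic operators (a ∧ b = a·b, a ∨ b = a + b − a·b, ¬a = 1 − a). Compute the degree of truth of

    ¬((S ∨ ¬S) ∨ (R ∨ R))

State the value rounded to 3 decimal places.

¬S = 1 − 0.4700 = 0.5300
S ∨ ¬S = a + b − a·b on (0.4700, 0.5300) = 0.7509
R ∨ R = a + b − a·b on (0.4200, 0.4200) = 0.6636
(S ∨ ¬S) ∨ (R ∨ R) = a + b − a·b on (0.7509, 0.6636) = 0.9162
¬((S ∨ ¬S) ∨ (R ∨ R)) = 1 − 0.9162 = 0.0838

0.084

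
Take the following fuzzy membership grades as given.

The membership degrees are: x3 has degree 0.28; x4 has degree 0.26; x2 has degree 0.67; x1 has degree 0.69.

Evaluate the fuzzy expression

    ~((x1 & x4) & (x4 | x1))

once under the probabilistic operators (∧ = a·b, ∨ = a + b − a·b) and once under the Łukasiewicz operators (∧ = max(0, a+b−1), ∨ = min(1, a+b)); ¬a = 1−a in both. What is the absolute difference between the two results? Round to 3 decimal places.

Under probabilistic:
  x1 & x4 = a·b on (0.6900, 0.2600) = 0.1794
  x4 | x1 = a + b − a·b on (0.2600, 0.6900) = 0.7706
  (x1 & x4) & (x4 | x1) = a·b on (0.1794, 0.7706) = 0.1382
  ~((x1 & x4) & (x4 | x1)) = 1 − 0.1382 = 0.8618
  → value = 0.8618
Under Łukasiewicz:
  x1 & x4 = max(0, a+b−1) on (0.69, 0.26) = 0.00
  x4 | x1 = min(1, a+b) on (0.26, 0.69) = 0.95
  (x1 & x4) & (x4 | x1) = max(0, a+b−1) on (0.00, 0.95) = 0.00
  ~((x1 & x4) & (x4 | x1)) = 1 − 0.00 = 1.00
  → value = 1.0000
|0.8618 − 1.0000| = 0.138

0.138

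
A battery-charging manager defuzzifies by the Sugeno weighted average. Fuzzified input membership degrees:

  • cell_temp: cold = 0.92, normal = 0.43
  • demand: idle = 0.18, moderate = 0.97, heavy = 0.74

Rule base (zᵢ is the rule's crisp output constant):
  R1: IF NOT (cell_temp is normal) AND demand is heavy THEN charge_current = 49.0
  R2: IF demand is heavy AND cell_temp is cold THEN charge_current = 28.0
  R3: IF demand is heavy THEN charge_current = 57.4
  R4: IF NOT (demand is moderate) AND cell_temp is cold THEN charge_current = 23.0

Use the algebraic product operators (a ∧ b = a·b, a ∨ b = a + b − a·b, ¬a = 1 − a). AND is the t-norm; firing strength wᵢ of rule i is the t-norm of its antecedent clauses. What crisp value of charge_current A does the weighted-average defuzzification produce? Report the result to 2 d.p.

R1 (z=49.0): ¬normal=1−0.43=0.57, heavy=0.74; AND[a·b] → w = 0.4218
R2 (z=28.0): heavy=0.74, cold=0.92; AND[a·b] → w = 0.6808
R3 (z=57.4): heavy=0.74 → w = 0.7400
R4 (z=23.0): ¬moderate=1−0.97=0.03, cold=0.92; AND[a·b] → w = 0.0276
Weighted average = (0.4218·49.0 + 0.6808·28.0 + 0.7400·57.4 + 0.0276·23.0) / (0.4218 + 0.6808 + 0.7400 + 0.0276)
  = 82.8414 / 1.8702 = 44.30

44.30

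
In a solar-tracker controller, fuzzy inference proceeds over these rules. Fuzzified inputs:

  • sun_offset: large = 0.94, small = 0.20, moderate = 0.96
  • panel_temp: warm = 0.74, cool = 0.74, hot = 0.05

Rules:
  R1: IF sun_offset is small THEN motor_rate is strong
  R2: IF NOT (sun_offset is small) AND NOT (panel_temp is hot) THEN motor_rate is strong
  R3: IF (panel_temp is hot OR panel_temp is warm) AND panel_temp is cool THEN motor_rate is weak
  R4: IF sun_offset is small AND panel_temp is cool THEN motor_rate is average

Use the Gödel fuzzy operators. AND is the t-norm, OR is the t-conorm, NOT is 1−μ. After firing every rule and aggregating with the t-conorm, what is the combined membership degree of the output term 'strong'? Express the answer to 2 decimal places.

0.80

R1: small=0.20 → w = 0.20
R2: ¬small=1−0.20=0.80, ¬hot=1−0.05=0.95; AND[min(a, b)] → w = 0.80
R3: (hot=0.05 OR warm=0.74) = 0.74; AND[min(a, b)] with cool=0.74 → w = 0.74
R4: small=0.20, cool=0.74; AND[min(a, b)] → w = 0.20
Rules with consequent 'strong': {R1, R2} → strengths 0.20, 0.80
Aggregate via t-conorm [max(a, b)]: 0.80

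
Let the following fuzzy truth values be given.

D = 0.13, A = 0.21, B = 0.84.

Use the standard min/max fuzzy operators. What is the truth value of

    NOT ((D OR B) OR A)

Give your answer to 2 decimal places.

0.16

D OR B = max(a, b) on (0.13, 0.84) = 0.84
(D OR B) OR A = max(a, b) on (0.84, 0.21) = 0.84
NOT ((D OR B) OR A) = 1 − 0.84 = 0.16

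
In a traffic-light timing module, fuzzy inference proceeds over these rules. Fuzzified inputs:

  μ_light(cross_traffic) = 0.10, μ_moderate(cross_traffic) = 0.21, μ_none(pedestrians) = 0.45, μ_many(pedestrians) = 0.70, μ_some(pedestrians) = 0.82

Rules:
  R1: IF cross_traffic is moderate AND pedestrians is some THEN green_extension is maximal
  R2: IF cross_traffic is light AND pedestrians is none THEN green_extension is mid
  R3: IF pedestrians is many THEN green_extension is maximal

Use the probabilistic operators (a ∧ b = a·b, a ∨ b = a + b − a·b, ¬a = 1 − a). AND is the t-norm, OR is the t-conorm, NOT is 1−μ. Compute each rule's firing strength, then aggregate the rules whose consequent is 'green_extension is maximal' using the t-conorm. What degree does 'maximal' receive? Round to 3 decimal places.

R1: moderate=0.21, some=0.82; AND[a·b] → w = 0.1722
R2: light=0.10, none=0.45; AND[a·b] → w = 0.0450
R3: many=0.70 → w = 0.7000
Rules with consequent 'maximal': {R1, R3} → strengths 0.1722, 0.7000
Aggregate via t-conorm [a + b − a·b]: 0.7517

0.752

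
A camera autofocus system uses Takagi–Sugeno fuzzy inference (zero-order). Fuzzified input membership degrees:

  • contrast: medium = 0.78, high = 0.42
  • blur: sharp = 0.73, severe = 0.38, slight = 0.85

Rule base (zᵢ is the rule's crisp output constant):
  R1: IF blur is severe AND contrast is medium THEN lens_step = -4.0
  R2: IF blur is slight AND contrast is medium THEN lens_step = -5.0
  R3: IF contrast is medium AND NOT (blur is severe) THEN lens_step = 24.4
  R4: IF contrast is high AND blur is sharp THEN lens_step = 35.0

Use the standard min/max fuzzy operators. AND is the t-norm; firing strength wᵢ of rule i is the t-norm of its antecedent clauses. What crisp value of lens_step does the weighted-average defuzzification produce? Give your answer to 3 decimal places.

R1 (z=-4.0): severe=0.38, medium=0.78; AND[min(a, b)] → w = 0.38
R2 (z=-5.0): slight=0.85, medium=0.78; AND[min(a, b)] → w = 0.78
R3 (z=24.4): medium=0.78, ¬severe=1−0.38=0.62; AND[min(a, b)] → w = 0.62
R4 (z=35.0): high=0.42, sharp=0.73; AND[min(a, b)] → w = 0.42
Weighted average = (0.38·-4.0 + 0.78·-5.0 + 0.62·24.4 + 0.42·35.0) / (0.38 + 0.78 + 0.62 + 0.42)
  = 24.4080 / 2.2000 = 11.095

11.095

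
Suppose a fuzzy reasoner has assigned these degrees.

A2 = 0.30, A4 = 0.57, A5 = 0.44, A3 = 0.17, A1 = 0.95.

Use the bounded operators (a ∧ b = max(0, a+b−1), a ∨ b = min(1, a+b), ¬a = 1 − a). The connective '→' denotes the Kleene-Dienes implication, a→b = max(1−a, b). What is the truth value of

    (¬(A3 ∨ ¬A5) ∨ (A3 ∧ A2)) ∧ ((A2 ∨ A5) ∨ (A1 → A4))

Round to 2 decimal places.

¬A5 = 1 − 0.44 = 0.56
A3 ∨ ¬A5 = min(1, a+b) on (0.17, 0.56) = 0.73
¬(A3 ∨ ¬A5) = 1 − 0.73 = 0.27
A3 ∧ A2 = max(0, a+b−1) on (0.17, 0.30) = 0.00
¬(A3 ∨ ¬A5) ∨ (A3 ∧ A2) = min(1, a+b) on (0.27, 0.00) = 0.27
A2 ∨ A5 = min(1, a+b) on (0.30, 0.44) = 0.74
A1 → A4  [Kleene-Dienes: max(1−a, b)] with a=0.95, b=0.57 → 0.57
(A2 ∨ A5) ∨ (A1 → A4) = min(1, a+b) on (0.74, 0.57) = 1.00
(¬(A3 ∨ ¬A5) ∨ (A3 ∧ A2)) ∧ ((A2 ∨ A5) ∨ (A1 → A4)) = max(0, a+b−1) on (0.27, 1.00) = 0.27

0.27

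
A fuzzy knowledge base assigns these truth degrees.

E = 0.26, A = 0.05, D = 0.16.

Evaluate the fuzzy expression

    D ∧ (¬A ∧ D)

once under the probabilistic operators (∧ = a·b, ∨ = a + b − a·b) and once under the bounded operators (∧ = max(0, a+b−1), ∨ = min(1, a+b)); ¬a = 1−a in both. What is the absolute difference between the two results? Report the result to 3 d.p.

0.024

Under probabilistic:
  ¬A = 1 − 0.0500 = 0.9500
  ¬A ∧ D = a·b on (0.9500, 0.1600) = 0.1520
  D ∧ (¬A ∧ D) = a·b on (0.1600, 0.1520) = 0.0243
  → value = 0.0243
Under bounded:
  ¬A = 1 − 0.05 = 0.95
  ¬A ∧ D = max(0, a+b−1) on (0.95, 0.16) = 0.11
  D ∧ (¬A ∧ D) = max(0, a+b−1) on (0.16, 0.11) = 0.00
  → value = 0.0000
|0.0243 − 0.0000| = 0.024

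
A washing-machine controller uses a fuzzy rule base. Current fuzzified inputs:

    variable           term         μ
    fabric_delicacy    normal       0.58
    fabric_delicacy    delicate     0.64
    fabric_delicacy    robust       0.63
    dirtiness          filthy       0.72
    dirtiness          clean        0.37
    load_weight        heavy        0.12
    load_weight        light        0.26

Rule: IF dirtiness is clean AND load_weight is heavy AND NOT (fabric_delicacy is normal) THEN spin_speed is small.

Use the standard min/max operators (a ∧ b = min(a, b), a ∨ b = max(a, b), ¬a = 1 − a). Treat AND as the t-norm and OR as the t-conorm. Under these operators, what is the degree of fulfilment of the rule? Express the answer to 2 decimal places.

firing strength: clean=0.37, heavy=0.12, ¬normal=1−0.58=0.42; AND[min(a, b)] → w = 0.12

0.12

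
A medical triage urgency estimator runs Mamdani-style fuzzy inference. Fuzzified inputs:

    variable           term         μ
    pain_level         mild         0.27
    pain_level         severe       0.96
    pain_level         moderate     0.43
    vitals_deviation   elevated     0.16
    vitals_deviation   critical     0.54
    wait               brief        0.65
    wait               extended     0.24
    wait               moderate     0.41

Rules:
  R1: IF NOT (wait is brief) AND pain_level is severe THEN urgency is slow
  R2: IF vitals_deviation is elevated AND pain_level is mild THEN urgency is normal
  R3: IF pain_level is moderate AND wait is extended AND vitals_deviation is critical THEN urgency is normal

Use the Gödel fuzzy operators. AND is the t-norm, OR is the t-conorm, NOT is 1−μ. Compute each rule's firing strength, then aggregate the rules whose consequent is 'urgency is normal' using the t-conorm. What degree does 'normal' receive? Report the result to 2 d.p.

R1: ¬brief=1−0.65=0.35, severe=0.96; AND[min(a, b)] → w = 0.35
R2: elevated=0.16, mild=0.27; AND[min(a, b)] → w = 0.16
R3: moderate=0.43, extended=0.24, critical=0.54; AND[min(a, b)] → w = 0.24
Rules with consequent 'normal': {R2, R3} → strengths 0.16, 0.24
Aggregate via t-conorm [max(a, b)]: 0.24

0.24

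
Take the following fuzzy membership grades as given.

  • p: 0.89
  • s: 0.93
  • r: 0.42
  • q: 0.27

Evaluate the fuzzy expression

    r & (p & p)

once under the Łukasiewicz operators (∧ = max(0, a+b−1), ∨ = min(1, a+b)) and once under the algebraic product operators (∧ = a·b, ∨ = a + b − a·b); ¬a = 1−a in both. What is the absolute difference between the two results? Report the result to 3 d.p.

Under Łukasiewicz:
  p & p = max(0, a+b−1) on (0.89, 0.89) = 0.78
  r & (p & p) = max(0, a+b−1) on (0.42, 0.78) = 0.20
  → value = 0.2000
Under algebraic product:
  p & p = a·b on (0.8900, 0.8900) = 0.7921
  r & (p & p) = a·b on (0.4200, 0.7921) = 0.3327
  → value = 0.3327
|0.2000 − 0.3327| = 0.133

0.133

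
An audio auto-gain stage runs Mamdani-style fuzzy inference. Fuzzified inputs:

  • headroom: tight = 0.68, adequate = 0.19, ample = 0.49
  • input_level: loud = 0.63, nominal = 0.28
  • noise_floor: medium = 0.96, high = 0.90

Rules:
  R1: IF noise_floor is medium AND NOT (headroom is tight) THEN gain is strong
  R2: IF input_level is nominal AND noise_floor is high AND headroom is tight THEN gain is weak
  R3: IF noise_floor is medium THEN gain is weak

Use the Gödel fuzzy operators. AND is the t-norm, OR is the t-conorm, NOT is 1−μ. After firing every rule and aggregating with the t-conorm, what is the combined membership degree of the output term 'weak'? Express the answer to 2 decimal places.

R1: medium=0.96, ¬tight=1−0.68=0.32; AND[min(a, b)] → w = 0.32
R2: nominal=0.28, high=0.90, tight=0.68; AND[min(a, b)] → w = 0.28
R3: medium=0.96 → w = 0.96
Rules with consequent 'weak': {R2, R3} → strengths 0.28, 0.96
Aggregate via t-conorm [max(a, b)]: 0.96

0.96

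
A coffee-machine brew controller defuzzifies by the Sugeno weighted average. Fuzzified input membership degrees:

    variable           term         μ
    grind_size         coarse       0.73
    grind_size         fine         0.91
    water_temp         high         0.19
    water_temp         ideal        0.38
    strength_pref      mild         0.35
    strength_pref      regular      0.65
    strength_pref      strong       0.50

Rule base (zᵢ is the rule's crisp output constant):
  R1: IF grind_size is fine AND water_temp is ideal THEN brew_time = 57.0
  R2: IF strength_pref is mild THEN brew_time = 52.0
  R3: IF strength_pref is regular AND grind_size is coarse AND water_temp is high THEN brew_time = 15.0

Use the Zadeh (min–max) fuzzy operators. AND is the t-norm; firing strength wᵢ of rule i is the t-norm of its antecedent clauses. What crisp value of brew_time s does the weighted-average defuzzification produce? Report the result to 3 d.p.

46.424

R1 (z=57.0): fine=0.91, ideal=0.38; AND[min(a, b)] → w = 0.38
R2 (z=52.0): mild=0.35 → w = 0.35
R3 (z=15.0): regular=0.65, coarse=0.73, high=0.19; AND[min(a, b)] → w = 0.19
Weighted average = (0.38·57.0 + 0.35·52.0 + 0.19·15.0) / (0.38 + 0.35 + 0.19)
  = 42.7100 / 0.9200 = 46.424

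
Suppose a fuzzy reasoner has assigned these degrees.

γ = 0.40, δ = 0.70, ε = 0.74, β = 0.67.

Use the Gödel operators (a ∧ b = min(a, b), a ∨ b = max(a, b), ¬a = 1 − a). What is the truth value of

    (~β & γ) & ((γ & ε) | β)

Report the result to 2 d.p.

~β = 1 − 0.67 = 0.33
~β & γ = min(a, b) on (0.33, 0.40) = 0.33
γ & ε = min(a, b) on (0.40, 0.74) = 0.40
(γ & ε) | β = max(a, b) on (0.40, 0.67) = 0.67
(~β & γ) & ((γ & ε) | β) = min(a, b) on (0.33, 0.67) = 0.33

0.33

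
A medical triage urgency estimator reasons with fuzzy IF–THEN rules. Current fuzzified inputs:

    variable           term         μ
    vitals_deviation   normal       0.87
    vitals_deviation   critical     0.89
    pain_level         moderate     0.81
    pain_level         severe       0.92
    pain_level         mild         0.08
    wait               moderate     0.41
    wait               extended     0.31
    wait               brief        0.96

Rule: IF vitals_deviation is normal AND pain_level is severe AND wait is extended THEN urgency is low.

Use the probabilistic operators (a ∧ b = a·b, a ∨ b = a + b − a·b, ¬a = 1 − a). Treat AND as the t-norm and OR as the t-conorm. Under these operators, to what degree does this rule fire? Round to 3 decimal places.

firing strength: normal=0.87, severe=0.92, extended=0.31; AND[a·b] → w = 0.2481

0.248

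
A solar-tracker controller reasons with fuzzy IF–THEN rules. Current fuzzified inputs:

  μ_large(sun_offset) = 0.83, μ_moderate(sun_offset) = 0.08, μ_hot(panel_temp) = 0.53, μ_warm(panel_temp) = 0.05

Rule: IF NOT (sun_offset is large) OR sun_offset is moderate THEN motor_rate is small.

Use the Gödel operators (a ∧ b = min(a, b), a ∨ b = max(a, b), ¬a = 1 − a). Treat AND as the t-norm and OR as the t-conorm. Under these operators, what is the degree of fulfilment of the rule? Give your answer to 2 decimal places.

firing strength: ¬large=1−0.83=0.17, moderate=0.08; OR[max(a, b)] → w = 0.17

0.17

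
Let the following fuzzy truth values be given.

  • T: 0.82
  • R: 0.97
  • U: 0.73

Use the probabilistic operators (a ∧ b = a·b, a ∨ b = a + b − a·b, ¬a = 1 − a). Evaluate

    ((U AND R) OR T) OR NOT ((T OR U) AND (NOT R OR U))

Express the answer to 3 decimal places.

0.963

U AND R = a·b on (0.7300, 0.9700) = 0.7081
(U AND R) OR T = a + b − a·b on (0.7081, 0.8200) = 0.9475
T OR U = a + b − a·b on (0.8200, 0.7300) = 0.9514
NOT R = 1 − 0.9700 = 0.0300
NOT R OR U = a + b − a·b on (0.0300, 0.7300) = 0.7381
(T OR U) AND (NOT R OR U) = a·b on (0.9514, 0.7381) = 0.7022
NOT ((T OR U) AND (NOT R OR U)) = 1 − 0.7022 = 0.2978
((U AND R) OR T) OR NOT ((T OR U) AND (NOT R OR U)) = a + b − a·b on (0.9475, 0.2978) = 0.9631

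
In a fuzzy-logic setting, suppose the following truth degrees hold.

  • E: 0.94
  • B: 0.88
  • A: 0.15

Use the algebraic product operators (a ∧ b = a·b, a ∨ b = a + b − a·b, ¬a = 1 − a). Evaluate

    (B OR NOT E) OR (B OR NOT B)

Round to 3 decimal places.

NOT E = 1 − 0.9400 = 0.0600
B OR NOT E = a + b − a·b on (0.8800, 0.0600) = 0.8872
NOT B = 1 − 0.8800 = 0.1200
B OR NOT B = a + b − a·b on (0.8800, 0.1200) = 0.8944
(B OR NOT E) OR (B OR NOT B) = a + b − a·b on (0.8872, 0.8944) = 0.9881

0.988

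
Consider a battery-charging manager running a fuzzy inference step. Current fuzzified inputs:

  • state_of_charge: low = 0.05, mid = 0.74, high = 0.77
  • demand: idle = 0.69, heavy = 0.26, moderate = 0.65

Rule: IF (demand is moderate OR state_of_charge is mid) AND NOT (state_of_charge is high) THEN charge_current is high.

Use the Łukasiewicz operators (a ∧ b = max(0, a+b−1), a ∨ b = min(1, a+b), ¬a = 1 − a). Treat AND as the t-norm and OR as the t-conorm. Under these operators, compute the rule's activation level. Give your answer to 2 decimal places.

0.23

firing strength: (moderate=0.65 OR mid=0.74) = 1.00; AND[max(0, a+b−1)] with ¬high=1−0.77=0.23 → w = 0.23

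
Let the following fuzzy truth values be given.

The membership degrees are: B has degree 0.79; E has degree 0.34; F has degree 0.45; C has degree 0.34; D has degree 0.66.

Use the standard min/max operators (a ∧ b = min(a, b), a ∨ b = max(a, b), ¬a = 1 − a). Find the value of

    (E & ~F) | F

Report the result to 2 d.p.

0.45

~F = 1 − 0.45 = 0.55
E & ~F = min(a, b) on (0.34, 0.55) = 0.34
(E & ~F) | F = max(a, b) on (0.34, 0.45) = 0.45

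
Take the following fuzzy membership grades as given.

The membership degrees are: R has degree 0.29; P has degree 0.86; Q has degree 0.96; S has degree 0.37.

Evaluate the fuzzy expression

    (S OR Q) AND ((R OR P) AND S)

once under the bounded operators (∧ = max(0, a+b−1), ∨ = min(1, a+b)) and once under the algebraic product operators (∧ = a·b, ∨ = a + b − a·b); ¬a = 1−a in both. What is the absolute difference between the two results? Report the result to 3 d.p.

0.045

Under bounded:
  S OR Q = min(1, a+b) on (0.37, 0.96) = 1.00
  R OR P = min(1, a+b) on (0.29, 0.86) = 1.00
  (R OR P) AND S = max(0, a+b−1) on (1.00, 0.37) = 0.37
  (S OR Q) AND ((R OR P) AND S) = max(0, a+b−1) on (1.00, 0.37) = 0.37
  → value = 0.3700
Under algebraic product:
  S OR Q = a + b − a·b on (0.3700, 0.9600) = 0.9748
  R OR P = a + b − a·b on (0.2900, 0.8600) = 0.9006
  (R OR P) AND S = a·b on (0.9006, 0.3700) = 0.3332
  (S OR Q) AND ((R OR P) AND S) = a·b on (0.9748, 0.3332) = 0.3248
  → value = 0.3248
|0.3700 − 0.3248| = 0.045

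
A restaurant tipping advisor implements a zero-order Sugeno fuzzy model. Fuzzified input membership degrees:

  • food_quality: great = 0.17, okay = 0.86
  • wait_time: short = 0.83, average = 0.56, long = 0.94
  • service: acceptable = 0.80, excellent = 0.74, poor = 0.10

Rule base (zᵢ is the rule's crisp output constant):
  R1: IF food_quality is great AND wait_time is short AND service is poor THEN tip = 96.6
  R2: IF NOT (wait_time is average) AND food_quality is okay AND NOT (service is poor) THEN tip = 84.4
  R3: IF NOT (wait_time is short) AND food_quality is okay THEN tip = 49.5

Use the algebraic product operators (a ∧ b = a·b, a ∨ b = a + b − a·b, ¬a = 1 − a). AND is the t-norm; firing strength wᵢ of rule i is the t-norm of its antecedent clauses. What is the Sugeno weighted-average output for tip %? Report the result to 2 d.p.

R1 (z=96.6): great=0.17, short=0.83, poor=0.10; AND[a·b] → w = 0.0141
R2 (z=84.4): ¬average=1−0.56=0.44, okay=0.86, ¬poor=1−0.10=0.90; AND[a·b] → w = 0.3406
R3 (z=49.5): ¬short=1−0.83=0.17, okay=0.86; AND[a·b] → w = 0.1462
Weighted average = (0.0141·96.6 + 0.3406·84.4 + 0.1462·49.5) / (0.0141 + 0.3406 + 0.1462)
  = 37.3432 / 0.5009 = 74.56

74.56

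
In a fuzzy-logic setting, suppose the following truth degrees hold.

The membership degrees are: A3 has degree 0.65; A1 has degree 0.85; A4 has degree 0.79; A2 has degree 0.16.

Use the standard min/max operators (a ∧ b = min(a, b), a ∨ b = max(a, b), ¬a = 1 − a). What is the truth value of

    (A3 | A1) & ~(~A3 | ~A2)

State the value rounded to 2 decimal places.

A3 | A1 = max(a, b) on (0.65, 0.85) = 0.85
~A3 = 1 − 0.65 = 0.35
~A2 = 1 − 0.16 = 0.84
~A3 | ~A2 = max(a, b) on (0.35, 0.84) = 0.84
~(~A3 | ~A2) = 1 − 0.84 = 0.16
(A3 | A1) & ~(~A3 | ~A2) = min(a, b) on (0.85, 0.16) = 0.16

0.16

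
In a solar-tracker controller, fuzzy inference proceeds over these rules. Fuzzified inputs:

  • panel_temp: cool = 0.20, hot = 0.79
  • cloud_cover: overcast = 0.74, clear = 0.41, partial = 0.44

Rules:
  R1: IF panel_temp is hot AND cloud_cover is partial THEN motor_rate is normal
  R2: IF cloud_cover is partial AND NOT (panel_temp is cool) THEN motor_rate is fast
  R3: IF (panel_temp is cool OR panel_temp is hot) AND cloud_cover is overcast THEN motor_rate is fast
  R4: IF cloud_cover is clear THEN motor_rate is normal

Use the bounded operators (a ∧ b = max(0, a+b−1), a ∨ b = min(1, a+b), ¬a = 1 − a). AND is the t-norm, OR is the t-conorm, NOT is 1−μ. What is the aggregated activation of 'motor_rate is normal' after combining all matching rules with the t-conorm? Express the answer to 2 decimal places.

R1: hot=0.79, partial=0.44; AND[max(0, a+b−1)] → w = 0.23
R2: partial=0.44, ¬cool=1−0.20=0.80; AND[max(0, a+b−1)] → w = 0.24
R3: (cool=0.20 OR hot=0.79) = 0.99; AND[max(0, a+b−1)] with overcast=0.74 → w = 0.73
R4: clear=0.41 → w = 0.41
Rules with consequent 'normal': {R1, R4} → strengths 0.23, 0.41
Aggregate via t-conorm [min(1, a+b)]: 0.64

0.64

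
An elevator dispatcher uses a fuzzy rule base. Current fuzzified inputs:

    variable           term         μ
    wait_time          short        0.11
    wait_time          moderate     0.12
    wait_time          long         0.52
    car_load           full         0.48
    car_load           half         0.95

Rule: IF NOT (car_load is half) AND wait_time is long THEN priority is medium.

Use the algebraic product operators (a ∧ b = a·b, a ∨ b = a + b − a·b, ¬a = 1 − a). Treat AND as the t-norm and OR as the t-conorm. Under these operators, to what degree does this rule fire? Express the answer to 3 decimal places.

0.026

firing strength: ¬half=1−0.95=0.05, long=0.52; AND[a·b] → w = 0.0260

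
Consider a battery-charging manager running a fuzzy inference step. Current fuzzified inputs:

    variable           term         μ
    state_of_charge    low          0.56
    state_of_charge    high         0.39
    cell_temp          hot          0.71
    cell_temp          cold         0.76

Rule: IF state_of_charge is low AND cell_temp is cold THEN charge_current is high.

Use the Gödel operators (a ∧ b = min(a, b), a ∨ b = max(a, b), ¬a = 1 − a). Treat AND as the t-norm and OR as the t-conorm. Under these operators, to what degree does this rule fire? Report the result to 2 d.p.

firing strength: low=0.56, cold=0.76; AND[min(a, b)] → w = 0.56

0.56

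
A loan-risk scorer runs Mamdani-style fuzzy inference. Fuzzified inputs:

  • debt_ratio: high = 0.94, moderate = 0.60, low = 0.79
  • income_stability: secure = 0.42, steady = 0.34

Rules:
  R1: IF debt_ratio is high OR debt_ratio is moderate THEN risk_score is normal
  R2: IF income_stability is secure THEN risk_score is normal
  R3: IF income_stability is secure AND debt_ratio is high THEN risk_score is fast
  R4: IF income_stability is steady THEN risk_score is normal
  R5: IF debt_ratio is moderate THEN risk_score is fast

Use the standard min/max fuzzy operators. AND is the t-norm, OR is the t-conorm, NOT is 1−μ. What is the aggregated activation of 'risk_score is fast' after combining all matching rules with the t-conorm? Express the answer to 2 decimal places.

R1: high=0.94, moderate=0.60; OR[max(a, b)] → w = 0.94
R2: secure=0.42 → w = 0.42
R3: secure=0.42, high=0.94; AND[min(a, b)] → w = 0.42
R4: steady=0.34 → w = 0.34
R5: moderate=0.60 → w = 0.60
Rules with consequent 'fast': {R3, R5} → strengths 0.42, 0.60
Aggregate via t-conorm [max(a, b)]: 0.60

0.60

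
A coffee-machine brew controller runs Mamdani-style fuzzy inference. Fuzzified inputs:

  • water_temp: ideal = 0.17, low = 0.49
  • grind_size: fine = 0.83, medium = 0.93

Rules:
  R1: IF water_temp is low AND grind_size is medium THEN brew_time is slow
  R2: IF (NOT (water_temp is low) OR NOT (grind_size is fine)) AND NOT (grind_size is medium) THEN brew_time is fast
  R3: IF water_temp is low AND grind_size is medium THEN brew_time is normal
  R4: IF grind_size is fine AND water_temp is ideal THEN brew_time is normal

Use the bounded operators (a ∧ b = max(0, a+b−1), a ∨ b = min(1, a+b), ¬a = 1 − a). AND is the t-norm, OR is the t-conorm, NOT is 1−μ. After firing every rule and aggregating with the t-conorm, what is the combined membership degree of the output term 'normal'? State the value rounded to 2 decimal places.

R1: low=0.49, medium=0.93; AND[max(0, a+b−1)] → w = 0.42
R2: (¬low=1−0.49=0.51 OR ¬fine=1−0.83=0.17) = 0.68; AND[max(0, a+b−1)] with ¬medium=1−0.93=0.07 → w = 0.00
R3: low=0.49, medium=0.93; AND[max(0, a+b−1)] → w = 0.42
R4: fine=0.83, ideal=0.17; AND[max(0, a+b−1)] → w = 0.00
Rules with consequent 'normal': {R3, R4} → strengths 0.42, 0.00
Aggregate via t-conorm [min(1, a+b)]: 0.42

0.42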